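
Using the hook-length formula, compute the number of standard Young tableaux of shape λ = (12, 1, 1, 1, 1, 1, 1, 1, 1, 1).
# SYT of shape (12, 1, 1, 1, 1, 1, 1, 1, 1, 1) = 167960

Hook-length formula: f^λ = n! / Π hook(c), product over all cells c of the Young diagram. For λ = (12, 1, 1, 1, 1, 1, 1, 1, 1, 1), n = 21 boxes. Hook lengths by row (left-to-right, top-to-bottom): [21, 11, 10, 9, 8, 7, 6, 5, 4, 3, 2, 1]; [9]; [8]; [7]; [6]; [5]; [4]; [3]; [2]; [1]. Product of hooks = 304185176064000. So f^λ = 21! / 304185176064000 = 51090942171709440000 / 304185176064000 = 167960.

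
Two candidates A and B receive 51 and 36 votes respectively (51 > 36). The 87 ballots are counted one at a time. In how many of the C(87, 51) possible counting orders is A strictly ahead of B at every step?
Strict-lead orderings = 629814145425220935025470

Total orderings of the 87 votes with 51 for A: C(87, 51) = 3652922043466281423147726. By the Bertrand ballot formula (Cycle Lemma / reflection principle), the number of orderings in which A is strictly ahead of B throughout is (p − q)/(p + q) · C(p + q, p) = (51 − 36)/(51 + 36) · 3652922043466281423147726 = 629814145425220935025470.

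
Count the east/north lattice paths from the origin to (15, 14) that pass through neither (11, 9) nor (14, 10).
Number of paths = 49948720

Inclusion–exclusion. Total paths: C(29, 15) = 77558760. Through P₁: C(20, 11)·C(9, 4) = 21162960. Through P₂: C(24, 14)·C(5, 1) = 9806280. Since P₁ is strictly southwest of P₂, a monotone path through both must visit P₁ then P₂; paths through both = C(20, 11)·C(4, 3)·C(5, 1) = 3359200. Avoid both = 77558760 − 21162960 − 9806280 + 3359200 = 49948720.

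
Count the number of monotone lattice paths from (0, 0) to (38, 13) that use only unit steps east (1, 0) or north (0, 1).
Number of paths = 476260169700

A monotone lattice path from (0, 0) to (38, 13) consists of 38 east steps and 13 north steps in some order, so it is determined by which 38 of the 51 steps are east. The count is C(51, 38) = 476260169700.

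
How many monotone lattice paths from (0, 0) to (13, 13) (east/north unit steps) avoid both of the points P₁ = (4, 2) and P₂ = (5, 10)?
Number of paths = 7407980

Inclusion–exclusion. Total paths: C(26, 13) = 10400600. Through P₁: C(6, 4)·C(20, 9) = 2519400. Through P₂: C(15, 5)·C(11, 8) = 495495. Since P₁ is strictly southwest of P₂, a monotone path through both must visit P₁ then P₂; paths through both = C(6, 4)·C(9, 1)·C(11, 8) = 22275. Avoid both = 10400600 − 2519400 − 495495 + 22275 = 7407980.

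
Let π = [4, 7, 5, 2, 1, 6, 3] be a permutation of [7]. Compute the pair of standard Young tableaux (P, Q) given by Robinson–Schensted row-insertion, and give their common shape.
P = [1, 3, 6] / [2, 5] / [4] / [7];  Q = [1, 2, 6] / [3, 7] / [4] / [5];  common shape = (3, 2, 1, 1)

Row-insert the values π_1, π_2, … into P one at a time, bumping the leftmost entry strictly greater than the inserted value down to the next row. The recording tableau Q records, in position (i, j), the step at which that cell was added to P.
  Insert 4 (step 1): P = [4];  Q = [1]
  Insert 7 (step 2): P = [4, 7];  Q = [1, 2]
  Insert 5 (step 3): P = [4, 5] / [7];  Q = [1, 2] / [3]
  Insert 2 (step 4): P = [2, 5] / [4] / [7];  Q = [1, 2] / [3] / [4]
  Insert 1 (step 5): P = [1, 5] / [2] / [4] / [7];  Q = [1, 2] / [3] / [4] / [5]
  Insert 6 (step 6): P = [1, 5, 6] / [2] / [4] / [7];  Q = [1, 2, 6] / [3] / [4] / [5]
  Insert 3 (step 7): P = [1, 3, 6] / [2, 5] / [4] / [7];  Q = [1, 2, 6] / [3, 7] / [4] / [5]
Final shape: (3, 2, 1, 1).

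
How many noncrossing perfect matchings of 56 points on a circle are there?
C_28 = 263747951750360

These noncrossing handshakes are counted by the Catalan number C_n = (1/(n + 1)) · C(2n, n). For n = 28: C_28 = (1/29) · C(56, 28) = 7648690600760440/29 = 263747951750360.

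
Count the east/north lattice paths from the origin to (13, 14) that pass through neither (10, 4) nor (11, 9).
Number of paths = 16370980

Inclusion–exclusion. Total paths: C(27, 13) = 20058300. Through P₁: C(14, 10)·C(13, 3) = 286286. Through P₂: C(20, 11)·C(7, 2) = 3527160. Since P₁ is strictly southwest of P₂, a monotone path through both must visit P₁ then P₂; paths through both = C(14, 10)·C(6, 1)·C(7, 2) = 126126. Avoid both = 20058300 − 286286 − 3527160 + 126126 = 16370980.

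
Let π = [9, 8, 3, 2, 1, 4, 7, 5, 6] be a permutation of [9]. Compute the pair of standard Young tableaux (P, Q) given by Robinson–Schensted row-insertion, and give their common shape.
P = [1, 4, 5, 6] / [2, 7] / [3] / [8] / [9];  Q = [1, 6, 7, 9] / [2, 8] / [3] / [4] / [5];  common shape = (4, 2, 1, 1, 1)

Row-insert the values π_1, π_2, … into P one at a time, bumping the leftmost entry strictly greater than the inserted value down to the next row. The recording tableau Q records, in position (i, j), the step at which that cell was added to P.
  Insert 9 (step 1): P = [9];  Q = [1]
  Insert 8 (step 2): P = [8] / [9];  Q = [1] / [2]
  Insert 3 (step 3): P = [3] / [8] / [9];  Q = [1] / [2] / [3]
  Insert 2 (step 4): P = [2] / [3] / [8] / [9];  Q = [1] / [2] / [3] / [4]
  Insert 1 (step 5): P = [1] / [2] / [3] / [8] / [9];  Q = [1] / [2] / [3] / [4] / [5]
  Insert 4 (step 6): P = [1, 4] / [2] / [3] / [8] / [9];  Q = [1, 6] / [2] / [3] / [4] / [5]
  Insert 7 (step 7): P = [1, 4, 7] / [2] / [3] / [8] / [9];  Q = [1, 6, 7] / [2] / [3] / [4] / [5]
  Insert 5 (step 8): P = [1, 4, 5] / [2, 7] / [3] / [8] / [9];  Q = [1, 6, 7] / [2, 8] / [3] / [4] / [5]
  Insert 6 (step 9): P = [1, 4, 5, 6] / [2, 7] / [3] / [8] / [9];  Q = [1, 6, 7, 9] / [2, 8] / [3] / [4] / [5]
Final shape: (4, 2, 1, 1, 1).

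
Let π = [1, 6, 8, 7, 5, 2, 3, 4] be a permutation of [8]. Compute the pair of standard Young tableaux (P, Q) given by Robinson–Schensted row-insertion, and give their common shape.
P = [1, 2, 3, 4] / [5, 7] / [6] / [8];  Q = [1, 2, 3, 8] / [4, 7] / [5] / [6];  common shape = (4, 2, 1, 1)

Row-insert the values π_1, π_2, … into P one at a time, bumping the leftmost entry strictly greater than the inserted value down to the next row. The recording tableau Q records, in position (i, j), the step at which that cell was added to P.
  Insert 1 (step 1): P = [1];  Q = [1]
  Insert 6 (step 2): P = [1, 6];  Q = [1, 2]
  Insert 8 (step 3): P = [1, 6, 8];  Q = [1, 2, 3]
  Insert 7 (step 4): P = [1, 6, 7] / [8];  Q = [1, 2, 3] / [4]
  Insert 5 (step 5): P = [1, 5, 7] / [6] / [8];  Q = [1, 2, 3] / [4] / [5]
  Insert 2 (step 6): P = [1, 2, 7] / [5] / [6] / [8];  Q = [1, 2, 3] / [4] / [5] / [6]
  Insert 3 (step 7): P = [1, 2, 3] / [5, 7] / [6] / [8];  Q = [1, 2, 3] / [4, 7] / [5] / [6]
  Insert 4 (step 8): P = [1, 2, 3, 4] / [5, 7] / [6] / [8];  Q = [1, 2, 3, 8] / [4, 7] / [5] / [6]
Final shape: (4, 2, 1, 1).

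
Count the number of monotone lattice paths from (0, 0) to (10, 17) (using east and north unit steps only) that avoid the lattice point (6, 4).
Number of paths = 7936485

Total paths from (0, 0) to (10, 17): C(27, 10) = 8436285. Paths through (6, 4): (paths (0, 0) → (6, 4)) × (paths (6, 4) → (10, 17)) = C(10, 6) · C(17, 4) = 210 · 2380 = 499800. Avoidance count = 8436285 − 499800 = 7936485.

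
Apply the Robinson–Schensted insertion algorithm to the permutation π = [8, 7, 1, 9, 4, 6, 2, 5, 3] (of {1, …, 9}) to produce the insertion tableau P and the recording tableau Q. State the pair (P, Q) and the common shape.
P = [1, 2, 3] / [4, 5] / [6, 9] / [7] / [8];  Q = [1, 4, 6] / [2, 5] / [3, 8] / [7] / [9];  common shape = (3, 2, 2, 1, 1)

Row-insert the values π_1, π_2, … into P one at a time, bumping the leftmost entry strictly greater than the inserted value down to the next row. The recording tableau Q records, in position (i, j), the step at which that cell was added to P.
  Insert 8 (step 1): P = [8];  Q = [1]
  Insert 7 (step 2): P = [7] / [8];  Q = [1] / [2]
  Insert 1 (step 3): P = [1] / [7] / [8];  Q = [1] / [2] / [3]
  Insert 9 (step 4): P = [1, 9] / [7] / [8];  Q = [1, 4] / [2] / [3]
  Insert 4 (step 5): P = [1, 4] / [7, 9] / [8];  Q = [1, 4] / [2, 5] / [3]
  Insert 6 (step 6): P = [1, 4, 6] / [7, 9] / [8];  Q = [1, 4, 6] / [2, 5] / [3]
  Insert 2 (step 7): P = [1, 2, 6] / [4, 9] / [7] / [8];  Q = [1, 4, 6] / [2, 5] / [3] / [7]
  Insert 5 (step 8): P = [1, 2, 5] / [4, 6] / [7, 9] / [8];  Q = [1, 4, 6] / [2, 5] / [3, 8] / [7]
  Insert 3 (step 9): P = [1, 2, 3] / [4, 5] / [6, 9] / [7] / [8];  Q = [1, 4, 6] / [2, 5] / [3, 8] / [7] / [9]
Final shape: (3, 2, 2, 1, 1).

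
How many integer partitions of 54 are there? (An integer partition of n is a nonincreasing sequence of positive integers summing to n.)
p(54) = 386155

Compute p(n) via the recurrence p(n, m) = p(n, m−1) + p(n−m, m), where p(n, m) counts partitions of n with all parts ≤ m and p(n) = p(n, n). The base cases are p(0, m) = 1 and p(n, 0) = 0 for n > 0. Filling the table yields p(54) = 386155. (Euler's pentagonal recurrence is an alternative.)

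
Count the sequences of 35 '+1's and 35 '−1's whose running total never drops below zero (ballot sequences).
C_35 = 3116285494907301262

These ballot sequences are counted by the Catalan number C_n = (1/(n + 1)) · C(2n, n). For n = 35: C_35 = (1/36) · C(70, 35) = 112186277816662845432/36 = 3116285494907301262.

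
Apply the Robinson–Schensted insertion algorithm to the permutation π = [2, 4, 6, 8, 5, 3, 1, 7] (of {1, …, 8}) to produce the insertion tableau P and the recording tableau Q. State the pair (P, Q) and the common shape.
P = [1, 3, 5, 7] / [2, 8] / [4] / [6];  Q = [1, 2, 3, 4] / [5, 8] / [6] / [7];  common shape = (4, 2, 1, 1)

Row-insert the values π_1, π_2, … into P one at a time, bumping the leftmost entry strictly greater than the inserted value down to the next row. The recording tableau Q records, in position (i, j), the step at which that cell was added to P.
  Insert 2 (step 1): P = [2];  Q = [1]
  Insert 4 (step 2): P = [2, 4];  Q = [1, 2]
  Insert 6 (step 3): P = [2, 4, 6];  Q = [1, 2, 3]
  Insert 8 (step 4): P = [2, 4, 6, 8];  Q = [1, 2, 3, 4]
  Insert 5 (step 5): P = [2, 4, 5, 8] / [6];  Q = [1, 2, 3, 4] / [5]
  Insert 3 (step 6): P = [2, 3, 5, 8] / [4] / [6];  Q = [1, 2, 3, 4] / [5] / [6]
  Insert 1 (step 7): P = [1, 3, 5, 8] / [2] / [4] / [6];  Q = [1, 2, 3, 4] / [5] / [6] / [7]
  Insert 7 (step 8): P = [1, 3, 5, 7] / [2, 8] / [4] / [6];  Q = [1, 2, 3, 4] / [5, 8] / [6] / [7]
Final shape: (4, 2, 1, 1).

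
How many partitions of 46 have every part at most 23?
p(46, parts ≤ 23) = 101050

Use the recurrence p(n, m) = p(n, m−1) + p(n−m, m): either the largest part is < m (count p(n, m−1)) or the largest part is exactly m (remove one copy of m, count p(n−m, m)). With p(0, ·) = 1 this gives p(46, parts ≤ 23) = 101050. (By conjugating Young diagrams, this also counts partitions of 46 into at most 23 parts.)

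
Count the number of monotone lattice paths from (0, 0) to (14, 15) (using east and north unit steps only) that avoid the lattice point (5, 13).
Number of paths = 77087520

Total paths from (0, 0) to (14, 15): C(29, 14) = 77558760. Paths through (5, 13): (paths (0, 0) → (5, 13)) × (paths (5, 13) → (14, 15)) = C(18, 5) · C(11, 9) = 8568 · 55 = 471240. Avoidance count = 77558760 − 471240 = 77087520.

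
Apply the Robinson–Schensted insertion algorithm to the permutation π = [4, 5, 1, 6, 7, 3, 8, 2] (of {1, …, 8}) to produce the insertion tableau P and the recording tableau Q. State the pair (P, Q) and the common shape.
P = [1, 2, 6, 7, 8] / [3, 5] / [4];  Q = [1, 2, 4, 5, 7] / [3, 6] / [8];  common shape = (5, 2, 1)

Row-insert the values π_1, π_2, … into P one at a time, bumping the leftmost entry strictly greater than the inserted value down to the next row. The recording tableau Q records, in position (i, j), the step at which that cell was added to P.
  Insert 4 (step 1): P = [4];  Q = [1]
  Insert 5 (step 2): P = [4, 5];  Q = [1, 2]
  Insert 1 (step 3): P = [1, 5] / [4];  Q = [1, 2] / [3]
  Insert 6 (step 4): P = [1, 5, 6] / [4];  Q = [1, 2, 4] / [3]
  Insert 7 (step 5): P = [1, 5, 6, 7] / [4];  Q = [1, 2, 4, 5] / [3]
  Insert 3 (step 6): P = [1, 3, 6, 7] / [4, 5];  Q = [1, 2, 4, 5] / [3, 6]
  Insert 8 (step 7): P = [1, 3, 6, 7, 8] / [4, 5];  Q = [1, 2, 4, 5, 7] / [3, 6]
  Insert 2 (step 8): P = [1, 2, 6, 7, 8] / [3, 5] / [4];  Q = [1, 2, 4, 5, 7] / [3, 6] / [8]
Final shape: (5, 2, 1).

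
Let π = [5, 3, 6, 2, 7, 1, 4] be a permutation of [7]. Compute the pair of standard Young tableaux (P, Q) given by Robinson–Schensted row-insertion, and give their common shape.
P = [1, 4, 7] / [2, 6] / [3] / [5];  Q = [1, 3, 5] / [2, 7] / [4] / [6];  common shape = (3, 2, 1, 1)

Row-insert the values π_1, π_2, … into P one at a time, bumping the leftmost entry strictly greater than the inserted value down to the next row. The recording tableau Q records, in position (i, j), the step at which that cell was added to P.
  Insert 5 (step 1): P = [5];  Q = [1]
  Insert 3 (step 2): P = [3] / [5];  Q = [1] / [2]
  Insert 6 (step 3): P = [3, 6] / [5];  Q = [1, 3] / [2]
  Insert 2 (step 4): P = [2, 6] / [3] / [5];  Q = [1, 3] / [2] / [4]
  Insert 7 (step 5): P = [2, 6, 7] / [3] / [5];  Q = [1, 3, 5] / [2] / [4]
  Insert 1 (step 6): P = [1, 6, 7] / [2] / [3] / [5];  Q = [1, 3, 5] / [2] / [4] / [6]
  Insert 4 (step 7): P = [1, 4, 7] / [2, 6] / [3] / [5];  Q = [1, 3, 5] / [2, 7] / [4] / [6]
Final shape: (3, 2, 1, 1).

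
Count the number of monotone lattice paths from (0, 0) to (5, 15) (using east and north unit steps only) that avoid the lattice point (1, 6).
Number of paths = 10499

Total paths from (0, 0) to (5, 15): C(20, 5) = 15504. Paths through (1, 6): (paths (0, 0) → (1, 6)) × (paths (1, 6) → (5, 15)) = C(7, 1) · C(13, 4) = 7 · 715 = 5005. Avoidance count = 15504 − 5005 = 10499.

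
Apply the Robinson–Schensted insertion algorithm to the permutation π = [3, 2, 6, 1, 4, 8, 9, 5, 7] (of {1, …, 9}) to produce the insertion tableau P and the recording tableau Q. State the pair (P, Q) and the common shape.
P = [1, 4, 5, 7] / [2, 6, 8, 9] / [3];  Q = [1, 3, 6, 7] / [2, 5, 8, 9] / [4];  common shape = (4, 4, 1)

Row-insert the values π_1, π_2, … into P one at a time, bumping the leftmost entry strictly greater than the inserted value down to the next row. The recording tableau Q records, in position (i, j), the step at which that cell was added to P.
  Insert 3 (step 1): P = [3];  Q = [1]
  Insert 2 (step 2): P = [2] / [3];  Q = [1] / [2]
  Insert 6 (step 3): P = [2, 6] / [3];  Q = [1, 3] / [2]
  Insert 1 (step 4): P = [1, 6] / [2] / [3];  Q = [1, 3] / [2] / [4]
  Insert 4 (step 5): P = [1, 4] / [2, 6] / [3];  Q = [1, 3] / [2, 5] / [4]
  Insert 8 (step 6): P = [1, 4, 8] / [2, 6] / [3];  Q = [1, 3, 6] / [2, 5] / [4]
  Insert 9 (step 7): P = [1, 4, 8, 9] / [2, 6] / [3];  Q = [1, 3, 6, 7] / [2, 5] / [4]
  Insert 5 (step 8): P = [1, 4, 5, 9] / [2, 6, 8] / [3];  Q = [1, 3, 6, 7] / [2, 5, 8] / [4]
  Insert 7 (step 9): P = [1, 4, 5, 7] / [2, 6, 8, 9] / [3];  Q = [1, 3, 6, 7] / [2, 5, 8, 9] / [4]
Final shape: (4, 4, 1).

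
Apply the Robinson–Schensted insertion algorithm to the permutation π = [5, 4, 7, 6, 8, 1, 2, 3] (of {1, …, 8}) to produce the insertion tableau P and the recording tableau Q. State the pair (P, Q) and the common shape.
P = [1, 2, 3] / [4, 6, 8] / [5, 7];  Q = [1, 3, 5] / [2, 4, 8] / [6, 7];  common shape = (3, 3, 2)

Row-insert the values π_1, π_2, … into P one at a time, bumping the leftmost entry strictly greater than the inserted value down to the next row. The recording tableau Q records, in position (i, j), the step at which that cell was added to P.
  Insert 5 (step 1): P = [5];  Q = [1]
  Insert 4 (step 2): P = [4] / [5];  Q = [1] / [2]
  Insert 7 (step 3): P = [4, 7] / [5];  Q = [1, 3] / [2]
  Insert 6 (step 4): P = [4, 6] / [5, 7];  Q = [1, 3] / [2, 4]
  Insert 8 (step 5): P = [4, 6, 8] / [5, 7];  Q = [1, 3, 5] / [2, 4]
  Insert 1 (step 6): P = [1, 6, 8] / [4, 7] / [5];  Q = [1, 3, 5] / [2, 4] / [6]
  Insert 2 (step 7): P = [1, 2, 8] / [4, 6] / [5, 7];  Q = [1, 3, 5] / [2, 4] / [6, 7]
  Insert 3 (step 8): P = [1, 2, 3] / [4, 6, 8] / [5, 7];  Q = [1, 3, 5] / [2, 4, 8] / [6, 7]
Final shape: (3, 3, 2).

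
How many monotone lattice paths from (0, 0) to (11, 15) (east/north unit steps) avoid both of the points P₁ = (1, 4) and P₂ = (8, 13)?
Number of paths = 4499680

Inclusion–exclusion. Total paths: C(26, 11) = 7726160. Through P₁: C(5, 1)·C(21, 10) = 1763580. Through P₂: C(21, 8)·C(5, 3) = 2034900. Since P₁ is strictly southwest of P₂, a monotone path through both must visit P₁ then P₂; paths through both = C(5, 1)·C(16, 7)·C(5, 3) = 572000. Avoid both = 7726160 − 1763580 − 2034900 + 572000 = 4499680.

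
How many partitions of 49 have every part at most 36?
p(49, parts ≤ 36) = 173253

Use the recurrence p(n, m) = p(n, m−1) + p(n−m, m): either the largest part is < m (count p(n, m−1)) or the largest part is exactly m (remove one copy of m, count p(n−m, m)). With p(0, ·) = 1 this gives p(49, parts ≤ 36) = 173253. (By conjugating Young diagrams, this also counts partitions of 49 into at most 36 parts.)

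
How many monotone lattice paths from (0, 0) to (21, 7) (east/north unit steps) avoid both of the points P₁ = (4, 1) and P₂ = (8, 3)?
Number of paths = 465105

Inclusion–exclusion. Total paths: C(28, 21) = 1184040. Through P₁: C(5, 4)·C(23, 17) = 504735. Through P₂: C(11, 8)·C(17, 13) = 392700. Since P₁ is strictly southwest of P₂, a monotone path through both must visit P₁ then P₂; paths through both = C(5, 4)·C(6, 4)·C(17, 13) = 178500. Avoid both = 1184040 − 504735 − 392700 + 178500 = 465105.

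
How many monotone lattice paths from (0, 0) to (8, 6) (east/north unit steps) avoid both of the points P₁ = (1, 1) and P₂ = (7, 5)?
Number of paths = 675

Inclusion–exclusion. Total paths: C(14, 8) = 3003. Through P₁: C(2, 1)·C(12, 7) = 1584. Through P₂: C(12, 7)·C(2, 1) = 1584. Since P₁ is strictly southwest of P₂, a monotone path through both must visit P₁ then P₂; paths through both = C(2, 1)·C(10, 6)·C(2, 1) = 840. Avoid both = 3003 − 1584 − 1584 + 840 = 675.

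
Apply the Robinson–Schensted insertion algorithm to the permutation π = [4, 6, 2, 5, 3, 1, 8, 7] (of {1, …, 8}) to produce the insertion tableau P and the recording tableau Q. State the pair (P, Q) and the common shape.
P = [1, 3, 7] / [2, 5, 8] / [4] / [6];  Q = [1, 2, 7] / [3, 4, 8] / [5] / [6];  common shape = (3, 3, 1, 1)

Row-insert the values π_1, π_2, … into P one at a time, bumping the leftmost entry strictly greater than the inserted value down to the next row. The recording tableau Q records, in position (i, j), the step at which that cell was added to P.
  Insert 4 (step 1): P = [4];  Q = [1]
  Insert 6 (step 2): P = [4, 6];  Q = [1, 2]
  Insert 2 (step 3): P = [2, 6] / [4];  Q = [1, 2] / [3]
  Insert 5 (step 4): P = [2, 5] / [4, 6];  Q = [1, 2] / [3, 4]
  Insert 3 (step 5): P = [2, 3] / [4, 5] / [6];  Q = [1, 2] / [3, 4] / [5]
  Insert 1 (step 6): P = [1, 3] / [2, 5] / [4] / [6];  Q = [1, 2] / [3, 4] / [5] / [6]
  Insert 8 (step 7): P = [1, 3, 8] / [2, 5] / [4] / [6];  Q = [1, 2, 7] / [3, 4] / [5] / [6]
  Insert 7 (step 8): P = [1, 3, 7] / [2, 5, 8] / [4] / [6];  Q = [1, 2, 7] / [3, 4, 8] / [5] / [6]
Final shape: (3, 3, 1, 1).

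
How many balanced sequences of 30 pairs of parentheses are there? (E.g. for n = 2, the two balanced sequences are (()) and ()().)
C_30 = 3814986502092304

These balanced parentheses are counted by the Catalan number C_n = (1/(n + 1)) · C(2n, n). For n = 30: C_30 = (1/31) · C(60, 30) = 118264581564861424/31 = 3814986502092304.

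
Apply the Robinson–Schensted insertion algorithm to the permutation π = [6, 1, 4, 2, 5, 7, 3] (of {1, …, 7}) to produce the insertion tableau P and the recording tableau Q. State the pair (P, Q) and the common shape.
P = [1, 2, 3, 7] / [4, 5] / [6];  Q = [1, 3, 5, 6] / [2, 7] / [4];  common shape = (4, 2, 1)

Row-insert the values π_1, π_2, … into P one at a time, bumping the leftmost entry strictly greater than the inserted value down to the next row. The recording tableau Q records, in position (i, j), the step at which that cell was added to P.
  Insert 6 (step 1): P = [6];  Q = [1]
  Insert 1 (step 2): P = [1] / [6];  Q = [1] / [2]
  Insert 4 (step 3): P = [1, 4] / [6];  Q = [1, 3] / [2]
  Insert 2 (step 4): P = [1, 2] / [4] / [6];  Q = [1, 3] / [2] / [4]
  Insert 5 (step 5): P = [1, 2, 5] / [4] / [6];  Q = [1, 3, 5] / [2] / [4]
  Insert 7 (step 6): P = [1, 2, 5, 7] / [4] / [6];  Q = [1, 3, 5, 6] / [2] / [4]
  Insert 3 (step 7): P = [1, 2, 3, 7] / [4, 5] / [6];  Q = [1, 3, 5, 6] / [2, 7] / [4]
Final shape: (4, 2, 1).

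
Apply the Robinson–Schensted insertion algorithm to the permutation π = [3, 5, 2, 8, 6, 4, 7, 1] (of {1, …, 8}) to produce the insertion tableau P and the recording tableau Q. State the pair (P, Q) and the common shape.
P = [1, 4, 6, 7] / [2, 5] / [3] / [8];  Q = [1, 2, 4, 7] / [3, 5] / [6] / [8];  common shape = (4, 2, 1, 1)

Row-insert the values π_1, π_2, … into P one at a time, bumping the leftmost entry strictly greater than the inserted value down to the next row. The recording tableau Q records, in position (i, j), the step at which that cell was added to P.
  Insert 3 (step 1): P = [3];  Q = [1]
  Insert 5 (step 2): P = [3, 5];  Q = [1, 2]
  Insert 2 (step 3): P = [2, 5] / [3];  Q = [1, 2] / [3]
  Insert 8 (step 4): P = [2, 5, 8] / [3];  Q = [1, 2, 4] / [3]
  Insert 6 (step 5): P = [2, 5, 6] / [3, 8];  Q = [1, 2, 4] / [3, 5]
  Insert 4 (step 6): P = [2, 4, 6] / [3, 5] / [8];  Q = [1, 2, 4] / [3, 5] / [6]
  Insert 7 (step 7): P = [2, 4, 6, 7] / [3, 5] / [8];  Q = [1, 2, 4, 7] / [3, 5] / [6]
  Insert 1 (step 8): P = [1, 4, 6, 7] / [2, 5] / [3] / [8];  Q = [1, 2, 4, 7] / [3, 5] / [6] / [8]
Final shape: (4, 2, 1, 1).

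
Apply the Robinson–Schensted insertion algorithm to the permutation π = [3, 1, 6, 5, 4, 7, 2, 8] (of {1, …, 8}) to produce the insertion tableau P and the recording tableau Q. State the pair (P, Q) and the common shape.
P = [1, 2, 7, 8] / [3, 4] / [5] / [6];  Q = [1, 3, 6, 8] / [2, 4] / [5] / [7];  common shape = (4, 2, 1, 1)

Row-insert the values π_1, π_2, … into P one at a time, bumping the leftmost entry strictly greater than the inserted value down to the next row. The recording tableau Q records, in position (i, j), the step at which that cell was added to P.
  Insert 3 (step 1): P = [3];  Q = [1]
  Insert 1 (step 2): P = [1] / [3];  Q = [1] / [2]
  Insert 6 (step 3): P = [1, 6] / [3];  Q = [1, 3] / [2]
  Insert 5 (step 4): P = [1, 5] / [3, 6];  Q = [1, 3] / [2, 4]
  Insert 4 (step 5): P = [1, 4] / [3, 5] / [6];  Q = [1, 3] / [2, 4] / [5]
  Insert 7 (step 6): P = [1, 4, 7] / [3, 5] / [6];  Q = [1, 3, 6] / [2, 4] / [5]
  Insert 2 (step 7): P = [1, 2, 7] / [3, 4] / [5] / [6];  Q = [1, 3, 6] / [2, 4] / [5] / [7]
  Insert 8 (step 8): P = [1, 2, 7, 8] / [3, 4] / [5] / [6];  Q = [1, 3, 6, 8] / [2, 4] / [5] / [7]
Final shape: (4, 2, 1, 1).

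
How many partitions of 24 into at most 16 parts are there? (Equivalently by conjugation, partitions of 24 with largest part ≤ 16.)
p(24, parts ≤ 16) = 1530

Use the recurrence p(n, m) = p(n, m−1) + p(n−m, m): either the largest part is < m (count p(n, m−1)) or the largest part is exactly m (remove one copy of m, count p(n−m, m)). With p(0, ·) = 1 this gives p(24, parts ≤ 16) = 1530. (By conjugating Young diagrams, this also counts partitions of 24 into at most 16 parts.)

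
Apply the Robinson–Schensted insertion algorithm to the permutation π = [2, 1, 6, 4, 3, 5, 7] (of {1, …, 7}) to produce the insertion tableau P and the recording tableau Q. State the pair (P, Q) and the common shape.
P = [1, 3, 5, 7] / [2, 4] / [6];  Q = [1, 3, 6, 7] / [2, 4] / [5];  common shape = (4, 2, 1)

Row-insert the values π_1, π_2, … into P one at a time, bumping the leftmost entry strictly greater than the inserted value down to the next row. The recording tableau Q records, in position (i, j), the step at which that cell was added to P.
  Insert 2 (step 1): P = [2];  Q = [1]
  Insert 1 (step 2): P = [1] / [2];  Q = [1] / [2]
  Insert 6 (step 3): P = [1, 6] / [2];  Q = [1, 3] / [2]
  Insert 4 (step 4): P = [1, 4] / [2, 6];  Q = [1, 3] / [2, 4]
  Insert 3 (step 5): P = [1, 3] / [2, 4] / [6];  Q = [1, 3] / [2, 4] / [5]
  Insert 5 (step 6): P = [1, 3, 5] / [2, 4] / [6];  Q = [1, 3, 6] / [2, 4] / [5]
  Insert 7 (step 7): P = [1, 3, 5, 7] / [2, 4] / [6];  Q = [1, 3, 6, 7] / [2, 4] / [5]
Final shape: (4, 2, 1).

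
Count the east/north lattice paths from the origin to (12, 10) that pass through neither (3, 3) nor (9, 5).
Number of paths = 337094

Inclusion–exclusion. Total paths: C(22, 12) = 646646. Through P₁: C(6, 3)·C(16, 9) = 228800. Through P₂: C(14, 9)·C(8, 3) = 112112. Since P₁ is strictly southwest of P₂, a monotone path through both must visit P₁ then P₂; paths through both = C(6, 3)·C(8, 6)·C(8, 3) = 31360. Avoid both = 646646 − 228800 − 112112 + 31360 = 337094.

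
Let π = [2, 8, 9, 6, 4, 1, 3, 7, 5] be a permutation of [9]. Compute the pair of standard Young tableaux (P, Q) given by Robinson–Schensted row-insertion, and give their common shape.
P = [1, 3, 5] / [2, 4, 7] / [6, 9] / [8];  Q = [1, 2, 3] / [4, 7, 8] / [5, 9] / [6];  common shape = (3, 3, 2, 1)

Row-insert the values π_1, π_2, … into P one at a time, bumping the leftmost entry strictly greater than the inserted value down to the next row. The recording tableau Q records, in position (i, j), the step at which that cell was added to P.
  Insert 2 (step 1): P = [2];  Q = [1]
  Insert 8 (step 2): P = [2, 8];  Q = [1, 2]
  Insert 9 (step 3): P = [2, 8, 9];  Q = [1, 2, 3]
  Insert 6 (step 4): P = [2, 6, 9] / [8];  Q = [1, 2, 3] / [4]
  Insert 4 (step 5): P = [2, 4, 9] / [6] / [8];  Q = [1, 2, 3] / [4] / [5]
  Insert 1 (step 6): P = [1, 4, 9] / [2] / [6] / [8];  Q = [1, 2, 3] / [4] / [5] / [6]
  Insert 3 (step 7): P = [1, 3, 9] / [2, 4] / [6] / [8];  Q = [1, 2, 3] / [4, 7] / [5] / [6]
  Insert 7 (step 8): P = [1, 3, 7] / [2, 4, 9] / [6] / [8];  Q = [1, 2, 3] / [4, 7, 8] / [5] / [6]
  Insert 5 (step 9): P = [1, 3, 5] / [2, 4, 7] / [6, 9] / [8];  Q = [1, 2, 3] / [4, 7, 8] / [5, 9] / [6]
Final shape: (3, 3, 2, 1).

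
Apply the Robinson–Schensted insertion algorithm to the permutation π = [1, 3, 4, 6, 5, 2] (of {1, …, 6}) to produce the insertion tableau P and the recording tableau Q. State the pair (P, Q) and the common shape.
P = [1, 2, 4, 5] / [3] / [6];  Q = [1, 2, 3, 4] / [5] / [6];  common shape = (4, 1, 1)

Row-insert the values π_1, π_2, … into P one at a time, bumping the leftmost entry strictly greater than the inserted value down to the next row. The recording tableau Q records, in position (i, j), the step at which that cell was added to P.
  Insert 1 (step 1): P = [1];  Q = [1]
  Insert 3 (step 2): P = [1, 3];  Q = [1, 2]
  Insert 4 (step 3): P = [1, 3, 4];  Q = [1, 2, 3]
  Insert 6 (step 4): P = [1, 3, 4, 6];  Q = [1, 2, 3, 4]
  Insert 5 (step 5): P = [1, 3, 4, 5] / [6];  Q = [1, 2, 3, 4] / [5]
  Insert 2 (step 6): P = [1, 2, 4, 5] / [3] / [6];  Q = [1, 2, 3, 4] / [5] / [6]
Final shape: (4, 1, 1).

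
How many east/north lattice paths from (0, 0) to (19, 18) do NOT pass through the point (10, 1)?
Number of paths = 17638261850

Total paths from (0, 0) to (19, 18): C(37, 19) = 17672631900. Paths through (10, 1): (paths (0, 0) → (10, 1)) × (paths (10, 1) → (19, 18)) = C(11, 10) · C(26, 9) = 11 · 3124550 = 34370050. Avoidance count = 17672631900 − 34370050 = 17638261850.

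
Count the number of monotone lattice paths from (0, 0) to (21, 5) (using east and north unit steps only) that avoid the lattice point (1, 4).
Number of paths = 65675

Total paths from (0, 0) to (21, 5): C(26, 21) = 65780. Paths through (1, 4): (paths (0, 0) → (1, 4)) × (paths (1, 4) → (21, 5)) = C(5, 1) · C(21, 20) = 5 · 21 = 105. Avoidance count = 65780 − 105 = 65675.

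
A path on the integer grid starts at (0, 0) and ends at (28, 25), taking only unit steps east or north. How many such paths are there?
Number of paths = 903936161908052

A monotone lattice path from (0, 0) to (28, 25) consists of 28 east steps and 25 north steps in some order, so it is determined by which 28 of the 53 steps are east. The count is C(53, 28) = 903936161908052.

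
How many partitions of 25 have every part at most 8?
p(25, parts ≤ 8) = 1090

Use the recurrence p(n, m) = p(n, m−1) + p(n−m, m): either the largest part is < m (count p(n, m−1)) or the largest part is exactly m (remove one copy of m, count p(n−m, m)). With p(0, ·) = 1 this gives p(25, parts ≤ 8) = 1090. (By conjugating Young diagrams, this also counts partitions of 25 into at most 8 parts.)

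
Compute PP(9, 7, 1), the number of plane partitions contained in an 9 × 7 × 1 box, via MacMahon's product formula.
PP(9, 7, 1) = 11440

Evaluate the triple product over i = 1..9, j = 1..7, k = 1..1. The factors are (2/1) · (3/2) · (4/3) · (5/4) · (6/5) · (7/6) · (8/7) · (3/2) · … (63 factors total). The numerators and denominators telescope so the product is an integer; carrying out the multiplication exactly gives PP(9, 7, 1) = 11440.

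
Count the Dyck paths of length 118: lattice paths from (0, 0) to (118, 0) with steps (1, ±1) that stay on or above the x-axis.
C_59 = 405944995127576985730643443367112

These Dyck paths are counted by the Catalan number C_n = (1/(n + 1)) · C(2n, n). For n = 59: C_59 = (1/60) · C(118, 59) = 24356699707654619143838606602026720/60 = 405944995127576985730643443367112.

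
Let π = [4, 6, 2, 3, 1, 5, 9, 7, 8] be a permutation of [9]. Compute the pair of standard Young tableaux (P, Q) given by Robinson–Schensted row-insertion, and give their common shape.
P = [1, 3, 5, 7, 8] / [2, 6, 9] / [4];  Q = [1, 2, 6, 7, 9] / [3, 4, 8] / [5];  common shape = (5, 3, 1)

Row-insert the values π_1, π_2, … into P one at a time, bumping the leftmost entry strictly greater than the inserted value down to the next row. The recording tableau Q records, in position (i, j), the step at which that cell was added to P.
  Insert 4 (step 1): P = [4];  Q = [1]
  Insert 6 (step 2): P = [4, 6];  Q = [1, 2]
  Insert 2 (step 3): P = [2, 6] / [4];  Q = [1, 2] / [3]
  Insert 3 (step 4): P = [2, 3] / [4, 6];  Q = [1, 2] / [3, 4]
  Insert 1 (step 5): P = [1, 3] / [2, 6] / [4];  Q = [1, 2] / [3, 4] / [5]
  Insert 5 (step 6): P = [1, 3, 5] / [2, 6] / [4];  Q = [1, 2, 6] / [3, 4] / [5]
  Insert 9 (step 7): P = [1, 3, 5, 9] / [2, 6] / [4];  Q = [1, 2, 6, 7] / [3, 4] / [5]
  Insert 7 (step 8): P = [1, 3, 5, 7] / [2, 6, 9] / [4];  Q = [1, 2, 6, 7] / [3, 4, 8] / [5]
  Insert 8 (step 9): P = [1, 3, 5, 7, 8] / [2, 6, 9] / [4];  Q = [1, 2, 6, 7, 9] / [3, 4, 8] / [5]
Final shape: (5, 3, 1).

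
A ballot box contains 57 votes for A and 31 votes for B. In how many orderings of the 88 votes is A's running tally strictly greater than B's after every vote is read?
Strict-lead orderings = 164447996660514489754416

Total orderings of the 88 votes with 57 for A: C(88, 57) = 556593219466356734553408. By the Bertrand ballot formula (Cycle Lemma / reflection principle), the number of orderings in which A is strictly ahead of B throughout is (p − q)/(p + q) · C(p + q, p) = (57 − 31)/(57 + 31) · 556593219466356734553408 = 164447996660514489754416.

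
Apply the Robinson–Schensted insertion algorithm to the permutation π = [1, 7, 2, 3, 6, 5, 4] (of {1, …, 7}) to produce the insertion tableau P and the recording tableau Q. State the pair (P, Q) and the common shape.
P = [1, 2, 3, 4] / [5] / [6] / [7];  Q = [1, 2, 4, 5] / [3] / [6] / [7];  common shape = (4, 1, 1, 1)

Row-insert the values π_1, π_2, … into P one at a time, bumping the leftmost entry strictly greater than the inserted value down to the next row. The recording tableau Q records, in position (i, j), the step at which that cell was added to P.
  Insert 1 (step 1): P = [1];  Q = [1]
  Insert 7 (step 2): P = [1, 7];  Q = [1, 2]
  Insert 2 (step 3): P = [1, 2] / [7];  Q = [1, 2] / [3]
  Insert 3 (step 4): P = [1, 2, 3] / [7];  Q = [1, 2, 4] / [3]
  Insert 6 (step 5): P = [1, 2, 3, 6] / [7];  Q = [1, 2, 4, 5] / [3]
  Insert 5 (step 6): P = [1, 2, 3, 5] / [6] / [7];  Q = [1, 2, 4, 5] / [3] / [6]
  Insert 4 (step 7): P = [1, 2, 3, 4] / [5] / [6] / [7];  Q = [1, 2, 4, 5] / [3] / [6] / [7]
Final shape: (4, 1, 1, 1).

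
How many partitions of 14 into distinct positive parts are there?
q(14) = 22

List partitions of 14 into distinct parts: 14, 13+1, 12+2, 11+3, 11+2+1, 10+4, 10+3+1, 9+5, 9+4+1, 9+3+2, 8+6, 8+5+1, 8+4+2, 8+3+2+1, 7+6+1, 7+5+2, 7+4+3, 7+4+2+1, 6+5+3, 6+5+2+1, 6+4+3+1, 5+4+3+2. There are q(14) = 22. (Euler: this equals the number of odd-part partitions of 14.)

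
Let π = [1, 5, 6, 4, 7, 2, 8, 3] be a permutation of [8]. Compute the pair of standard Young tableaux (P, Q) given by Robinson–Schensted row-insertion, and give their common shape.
P = [1, 2, 3, 7, 8] / [4, 6] / [5];  Q = [1, 2, 3, 5, 7] / [4, 8] / [6];  common shape = (5, 2, 1)

Row-insert the values π_1, π_2, … into P one at a time, bumping the leftmost entry strictly greater than the inserted value down to the next row. The recording tableau Q records, in position (i, j), the step at which that cell was added to P.
  Insert 1 (step 1): P = [1];  Q = [1]
  Insert 5 (step 2): P = [1, 5];  Q = [1, 2]
  Insert 6 (step 3): P = [1, 5, 6];  Q = [1, 2, 3]
  Insert 4 (step 4): P = [1, 4, 6] / [5];  Q = [1, 2, 3] / [4]
  Insert 7 (step 5): P = [1, 4, 6, 7] / [5];  Q = [1, 2, 3, 5] / [4]
  Insert 2 (step 6): P = [1, 2, 6, 7] / [4] / [5];  Q = [1, 2, 3, 5] / [4] / [6]
  Insert 8 (step 7): P = [1, 2, 6, 7, 8] / [4] / [5];  Q = [1, 2, 3, 5, 7] / [4] / [6]
  Insert 3 (step 8): P = [1, 2, 3, 7, 8] / [4, 6] / [5];  Q = [1, 2, 3, 5, 7] / [4, 8] / [6]
Final shape: (5, 2, 1).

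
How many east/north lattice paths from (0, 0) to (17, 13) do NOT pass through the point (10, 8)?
Number of paths = 85103514

Total paths from (0, 0) to (17, 13): C(30, 17) = 119759850. Paths through (10, 8): (paths (0, 0) → (10, 8)) × (paths (10, 8) → (17, 13)) = C(18, 10) · C(12, 7) = 43758 · 792 = 34656336. Avoidance count = 119759850 − 34656336 = 85103514.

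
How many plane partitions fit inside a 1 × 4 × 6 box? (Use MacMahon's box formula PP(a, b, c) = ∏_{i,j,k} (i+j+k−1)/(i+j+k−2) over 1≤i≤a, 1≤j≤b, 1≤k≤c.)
PP(1, 4, 6) = 210

Evaluate the triple product over i = 1..1, j = 1..4, k = 1..6. The factors are (2/1) · (3/2) · (4/3) · (5/4) · (6/5) · (7/6) · (3/2) · (4/3) · … (24 factors total). The numerators and denominators telescope so the product is an integer; carrying out the multiplication exactly gives PP(1, 4, 6) = 210.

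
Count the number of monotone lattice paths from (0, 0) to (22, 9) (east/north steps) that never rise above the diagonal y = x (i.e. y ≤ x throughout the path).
Number of paths = 12271350

By the reflection principle (André's argument), the number of monotone paths to (22, 9) with n ≤ m that never go above y = x is C(31, 22) − C(31, 23) = 20160075 − 7888725 = 12271350.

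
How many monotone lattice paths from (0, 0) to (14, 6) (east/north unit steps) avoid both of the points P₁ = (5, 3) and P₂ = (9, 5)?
Number of paths = 19468

Inclusion–exclusion. Total paths: C(20, 14) = 38760. Through P₁: C(8, 5)·C(12, 9) = 12320. Through P₂: C(14, 9)·C(6, 5) = 12012. Since P₁ is strictly southwest of P₂, a monotone path through both must visit P₁ then P₂; paths through both = C(8, 5)·C(6, 4)·C(6, 5) = 5040. Avoid both = 38760 − 12320 − 12012 + 5040 = 19468.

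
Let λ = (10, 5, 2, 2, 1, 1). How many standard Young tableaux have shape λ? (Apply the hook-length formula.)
# SYT of shape (10, 5, 2, 2, 1, 1) = 181060880

Hook-length formula: f^λ = n! / Π hook(c), product over all cells c of the Young diagram. For λ = (10, 5, 2, 2, 1, 1), n = 21 boxes. Hook lengths by row (left-to-right, top-to-bottom): [15, 12, 9, 8, 7, 5, 4, 3, 2, 1]; [9, 6, 3, 2, 1]; [5, 2]; [4, 1]; [2]; [1]. Product of hooks = 282175488000. So f^λ = 21! / 282175488000 = 51090942171709440000 / 282175488000 = 181060880.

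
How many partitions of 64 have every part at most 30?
p(64, parts ≤ 30) = 1687669

Use the recurrence p(n, m) = p(n, m−1) + p(n−m, m): either the largest part is < m (count p(n, m−1)) or the largest part is exactly m (remove one copy of m, count p(n−m, m)). With p(0, ·) = 1 this gives p(64, parts ≤ 30) = 1687669. (By conjugating Young diagrams, this also counts partitions of 64 into at most 30 parts.)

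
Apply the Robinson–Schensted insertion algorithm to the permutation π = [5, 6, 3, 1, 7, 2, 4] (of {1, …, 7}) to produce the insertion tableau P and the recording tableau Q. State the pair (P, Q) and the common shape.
P = [1, 2, 4] / [3, 6, 7] / [5];  Q = [1, 2, 5] / [3, 6, 7] / [4];  common shape = (3, 3, 1)

Row-insert the values π_1, π_2, … into P one at a time, bumping the leftmost entry strictly greater than the inserted value down to the next row. The recording tableau Q records, in position (i, j), the step at which that cell was added to P.
  Insert 5 (step 1): P = [5];  Q = [1]
  Insert 6 (step 2): P = [5, 6];  Q = [1, 2]
  Insert 3 (step 3): P = [3, 6] / [5];  Q = [1, 2] / [3]
  Insert 1 (step 4): P = [1, 6] / [3] / [5];  Q = [1, 2] / [3] / [4]
  Insert 7 (step 5): P = [1, 6, 7] / [3] / [5];  Q = [1, 2, 5] / [3] / [4]
  Insert 2 (step 6): P = [1, 2, 7] / [3, 6] / [5];  Q = [1, 2, 5] / [3, 6] / [4]
  Insert 4 (step 7): P = [1, 2, 4] / [3, 6, 7] / [5];  Q = [1, 2, 5] / [3, 6, 7] / [4]
Final shape: (3, 3, 1).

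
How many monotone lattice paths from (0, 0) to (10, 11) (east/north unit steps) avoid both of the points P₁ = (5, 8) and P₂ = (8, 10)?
Number of paths = 187980

Inclusion–exclusion. Total paths: C(21, 10) = 352716. Through P₁: C(13, 5)·C(8, 5) = 72072. Through P₂: C(18, 8)·C(3, 2) = 131274. Since P₁ is strictly southwest of P₂, a monotone path through both must visit P₁ then P₂; paths through both = C(13, 5)·C(5, 3)·C(3, 2) = 38610. Avoid both = 352716 − 72072 − 131274 + 38610 = 187980.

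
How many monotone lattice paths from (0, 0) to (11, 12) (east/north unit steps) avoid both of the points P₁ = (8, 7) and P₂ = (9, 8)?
Number of paths = 820118

Inclusion–exclusion. Total paths: C(23, 11) = 1352078. Through P₁: C(15, 8)·C(8, 3) = 360360. Through P₂: C(17, 9)·C(6, 2) = 364650. Since P₁ is strictly southwest of P₂, a monotone path through both must visit P₁ then P₂; paths through both = C(15, 8)·C(2, 1)·C(6, 2) = 193050. Avoid both = 1352078 − 360360 − 364650 + 193050 = 820118.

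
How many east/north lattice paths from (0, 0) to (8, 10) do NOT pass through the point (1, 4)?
Number of paths = 35178

Total paths from (0, 0) to (8, 10): C(18, 8) = 43758. Paths through (1, 4): (paths (0, 0) → (1, 4)) × (paths (1, 4) → (8, 10)) = C(5, 1) · C(13, 7) = 5 · 1716 = 8580. Avoidance count = 43758 − 8580 = 35178.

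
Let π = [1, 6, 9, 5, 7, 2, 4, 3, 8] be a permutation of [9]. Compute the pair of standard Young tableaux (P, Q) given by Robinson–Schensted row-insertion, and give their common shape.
P = [1, 2, 3, 8] / [4, 7] / [5, 9] / [6];  Q = [1, 2, 3, 9] / [4, 5] / [6, 7] / [8];  common shape = (4, 2, 2, 1)

Row-insert the values π_1, π_2, … into P one at a time, bumping the leftmost entry strictly greater than the inserted value down to the next row. The recording tableau Q records, in position (i, j), the step at which that cell was added to P.
  Insert 1 (step 1): P = [1];  Q = [1]
  Insert 6 (step 2): P = [1, 6];  Q = [1, 2]
  Insert 9 (step 3): P = [1, 6, 9];  Q = [1, 2, 3]
  Insert 5 (step 4): P = [1, 5, 9] / [6];  Q = [1, 2, 3] / [4]
  Insert 7 (step 5): P = [1, 5, 7] / [6, 9];  Q = [1, 2, 3] / [4, 5]
  Insert 2 (step 6): P = [1, 2, 7] / [5, 9] / [6];  Q = [1, 2, 3] / [4, 5] / [6]
  Insert 4 (step 7): P = [1, 2, 4] / [5, 7] / [6, 9];  Q = [1, 2, 3] / [4, 5] / [6, 7]
  Insert 3 (step 8): P = [1, 2, 3] / [4, 7] / [5, 9] / [6];  Q = [1, 2, 3] / [4, 5] / [6, 7] / [8]
  Insert 8 (step 9): P = [1, 2, 3, 8] / [4, 7] / [5, 9] / [6];  Q = [1, 2, 3, 9] / [4, 5] / [6, 7] / [8]
Final shape: (4, 2, 2, 1).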